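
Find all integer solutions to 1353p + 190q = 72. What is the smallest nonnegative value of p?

94

gcd(1353, 190) = 1  (1353 = 7×190 + 23, 190 = 8×23 + 6, 23 = 3×6 + 5, 6 = 1×5 + 1, 5 = 5×1).
1 divides 72, so solutions exist.
Back-substituting, 1353×(-33) + 190×(235) = 1.
Scale by 72/1 = 72: (p₀, q₀) = (-2376, 16920).
General solution: p = -2376 + 190t, q = 16920 - 1353t for integer t.
p ≥ 0: smallest is -2376 mod 190 = 94 (at t = 13), with q = -669.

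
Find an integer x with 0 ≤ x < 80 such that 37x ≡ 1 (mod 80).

13

gcd(80, 37):
  80 = 2*37 + 6
  37 = 6*6 + 1
  6 = 6*1
so gcd(80, 37) = 1.
Back-substitute for Bézout coefficients:
  1 = 37 - 6*6
  ... = 37*(13) + 80*(-6)
So 37*13 ≡ 1 (mod 80), and 13 mod 80 = 13.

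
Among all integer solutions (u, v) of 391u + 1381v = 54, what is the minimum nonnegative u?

gcd(1381, 391):
  1381 = 3×391 + 208
  391 = 1×208 + 183
  208 = 1×183 + 25
  183 = 7×25 + 8
  25 = 3×8 + 1
  8 = 8×1
so gcd(1381, 391) = 1.
1 divides 54, so solutions exist.
Back-substitute for Bézout coefficients:
  1 = 25 - 3×8
  ... = 391×(-166) + 1381×(47)
Scale by 54/1 = 54: (u₀, v₀) = (-8964, 2538).
General solution: u = -8964 + 1381t, v = 2538 - 391t for integer t.
u ≥ 0: smallest is -8964 mod 1381 = 703 (at t = 7), with v = -199.

703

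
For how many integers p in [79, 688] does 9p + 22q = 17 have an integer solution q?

28

gcd(22, 9) = 1.
By Bézout, 9×(5) + 22×(-2) = 1.
Particular solution: (19, -7).
General solution: p = 19 + 22t, q = -7 - 9t for integer t.
79 ≤ 19 + 22t ≤ 688 gives t ∈ [3, 30], which is 28 values.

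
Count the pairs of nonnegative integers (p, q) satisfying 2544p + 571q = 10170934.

7

gcd(2544, 571) = 1  (2544 = 4×571 + 260, 571 = 2×260 + 51, 260 = 5×51 + 5, 51 = 10×5 + 1, 5 = 5×1).
Back-substituting, 2544×(-112) + 571×(499) = 1.
Scale by 10170934: one solution is (-1139144608, 5075296066). Reduce p mod 571: (392, 16066).
General: p = 392 + 571t, q = 16066 - 2544t.
p ≥ 0 ⇒ t ≥ 0; q ≥ 0 ⇒ t ≤ 6. So t ∈ [0, 6]: 7 solutions.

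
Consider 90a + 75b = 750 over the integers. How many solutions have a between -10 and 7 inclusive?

gcd(90, 75) = 15  (90 = 1*75 + 15, 75 = 5*15).
Back-substituting, 90*(1) + 75*(-1) = 15.
Scale by 50: particular solution (50, -50); reduce a mod 5: (0, 10).
General solution: a = 0 + 5t, b = 10 - 6t for integer t.
-10 ≤ 0 + 5t ≤ 7 gives t ∈ [-2, 1], which is 4 values.

4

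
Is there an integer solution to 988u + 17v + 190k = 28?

yes

gcd(988, 17):
  988 = 58·17 + 2
  17 = 8·2 + 1
  2 = 2·1
so gcd(988, 17) = 1.
gcd(1, 190) = 1.
1 divides 28, so integer solutions exist.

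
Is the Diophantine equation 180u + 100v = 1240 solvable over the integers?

yes

gcd(180, 100):
  180 = 1×100 + 80
  100 = 1×80 + 20
  80 = 4×20
so gcd(180, 100) = 20.
20 divides 1240, so integer solutions exist.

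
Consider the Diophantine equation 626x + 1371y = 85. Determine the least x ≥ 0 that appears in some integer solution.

gcd(1371, 626) = 1  (1371 = 2*626 + 119, 626 = 5*119 + 31, 119 = 3*31 + 26, 31 = 1*26 + 5, 26 = 5*5 + 1, 5 = 5*1).
1 divides 85, so solutions exist.
Back-substituting, 626*(-265) + 1371*(121) = 1.
Scale by 85/1 = 85: (x₀, y₀) = (-22525, 10285).
General solution: x = -22525 + 1371t, y = 10285 - 626t for integer t.
x ≥ 0: smallest is -22525 mod 1371 = 782 (at t = 17), with y = -357.

782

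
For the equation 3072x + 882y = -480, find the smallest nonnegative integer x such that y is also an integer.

gcd(3072, 882) = 6.
6 divides -480, so solutions exist.
By Bézout, 3072×(29) + 882×(-101) = 6.
Scale by -480/6 = -80: (x₀, y₀) = (-2320, 8080).
General solution: x = -2320 + 147t, y = 8080 - 512t for integer t.
x ≥ 0: smallest is -2320 mod 147 = 32 (at t = 16), with y = -112.

32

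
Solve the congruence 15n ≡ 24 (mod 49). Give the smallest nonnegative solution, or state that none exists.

gcd(49, 15):
  49 = 3*15 + 4
  15 = 3*4 + 3
  4 = 1*3 + 1
  3 = 3*1
so gcd(49, 15) = 1.
1 divides 24, so solutions exist.
Back-substitute for Bézout coefficients:
  1 = 4 - 1*3
  ... = 15*(-13) + 49*(4)
So 15*(-13) ≡ 1 (mod 49); multiply by 24: n ≡ -312 (mod 49).
Smallest nonnegative: n = -312 mod 49 = 31.

31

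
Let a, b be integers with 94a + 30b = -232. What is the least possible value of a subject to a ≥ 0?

gcd(94, 30) = 2.
2 divides -232, so solutions exist.
By Bézout, 94·(-7) + 30·(22) = 2.
Scale by -232/2 = -116: (a₀, b₀) = (812, -2552).
General solution: a = 812 + 15t, b = -2552 - 47t for integer t.
a ≥ 0: smallest is 812 mod 15 = 2 (at t = -54), with b = -14.

2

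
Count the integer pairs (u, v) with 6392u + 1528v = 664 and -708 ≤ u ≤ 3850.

24

gcd(6392, 1528):
  6392 = 4·1528 + 280
  1528 = 5·280 + 128
  280 = 2·128 + 24
  128 = 5·24 + 8
  24 = 3·8
so gcd(6392, 1528) = 8.
Back-substitute for Bézout coefficients:
  8 = 128 - 5·24
  ... = 6392·(-60) + 1528·(251)
Scale by 83: particular solution (-4980, 20833); reduce u mod 191: (177, -740).
General solution: u = 177 + 191t, v = -740 - 799t for integer t.
-708 ≤ 177 + 191t ≤ 3850 gives t ∈ [-4, 19], which is 24 values.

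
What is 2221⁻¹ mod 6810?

gcd(6810, 2221) = 1.
By Bézout, 2221*(2131) + 6810*(-695) = 1.
So 2221*2131 ≡ 1 (mod 6810), and 2131 mod 6810 = 2131.

2131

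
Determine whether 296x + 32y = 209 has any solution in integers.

no

gcd(296, 32) = 8  (296 = 9*32 + 8, 32 = 4*8).
8 does not divide 209 (remainder 1), so no integer solutions.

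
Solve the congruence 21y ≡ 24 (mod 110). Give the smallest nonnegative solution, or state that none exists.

64

gcd(110, 21) = 1  (110 = 5×21 + 5, 21 = 4×5 + 1, 5 = 5×1).
1 divides 24, so solutions exist.
Back-substituting, 21×(21) + 110×(-4) = 1.
So 21×(21) ≡ 1 (mod 110); multiply by 24: y ≡ 504 (mod 110).
Smallest nonnegative: y = 504 mod 110 = 64.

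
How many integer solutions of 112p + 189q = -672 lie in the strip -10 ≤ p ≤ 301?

12

gcd(189, 112):
  189 = 1*112 + 77
  112 = 1*77 + 35
  77 = 2*35 + 7
  35 = 5*7
so gcd(189, 112) = 7.
Back-substitute for Bézout coefficients:
  7 = 77 - 2*35
  ... = 112*(-5) + 189*(3)
Scale by -96: particular solution (480, -288); reduce p mod 27: (21, -16).
General solution: p = 21 + 27t, q = -16 - 16t for integer t.
-10 ≤ 21 + 27t ≤ 301 gives t ∈ [-1, 10], which is 12 values.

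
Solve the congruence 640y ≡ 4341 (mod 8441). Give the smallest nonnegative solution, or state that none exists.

gcd(8441, 640):
  8441 = 13×640 + 121
  640 = 5×121 + 35
  121 = 3×35 + 16
  35 = 2×16 + 3
  16 = 5×3 + 1
  3 = 3×1
so gcd(8441, 640) = 1.
1 divides 4341, so solutions exist.
Back-substitute for Bézout coefficients:
  1 = 16 - 5×3
  ... = 640×(-2651) + 8441×(201)
So 640×(-2651) ≡ 1 (mod 8441); multiply by 4341: y ≡ -11507991 (mod 8441).
Smallest nonnegative: y = -11507991 mod 8441 = 5533.

5533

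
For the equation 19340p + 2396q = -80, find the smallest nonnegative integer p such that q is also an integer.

gcd(19340, 2396):
  19340 = 8·2396 + 172
  2396 = 13·172 + 160
  172 = 1·160 + 12
  160 = 13·12 + 4
  12 = 3·4
so gcd(19340, 2396) = 4.
4 divides -80, so solutions exist.
Back-substitute for Bézout coefficients:
  4 = 160 - 13·12
  ... = 19340·(-195) + 2396·(1574)
Scale by -80/4 = -20: (p₀, q₀) = (3900, -31480).
General solution: p = 3900 + 599t, q = -31480 - 4835t for integer t.
p ≥ 0: smallest is 3900 mod 599 = 306 (at t = -6), with q = -2470.

306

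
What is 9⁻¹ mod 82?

gcd(82, 9):
  82 = 9*9 + 1
  9 = 9*1
so gcd(82, 9) = 1.
Back-substitute for Bézout coefficients:
  1 = 82 - 9*9
  ... = 9*(-9) + 82*(1)
So 9*-9 ≡ 1 (mod 82), and -9 mod 82 = 73.

73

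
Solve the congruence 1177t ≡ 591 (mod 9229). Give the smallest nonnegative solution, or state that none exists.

gcd(9229, 1177):
  9229 = 7·1177 + 990
  1177 = 1·990 + 187
  990 = 5·187 + 55
  187 = 3·55 + 22
  55 = 2·22 + 11
  22 = 2·11
so gcd(9229, 1177) = 11.
11 does not divide 591, so the congruence has no solution.

no solution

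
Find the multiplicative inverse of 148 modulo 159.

130

gcd(159, 148) = 1.
By Bézout, 148·(-29) + 159·(27) = 1.
So 148·-29 ≡ 1 (mod 159), and -29 mod 159 = 130.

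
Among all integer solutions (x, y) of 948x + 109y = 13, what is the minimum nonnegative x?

102

gcd(948, 109):
  948 = 8×109 + 76
  109 = 1×76 + 33
  76 = 2×33 + 10
  33 = 3×10 + 3
  10 = 3×3 + 1
  3 = 3×1
so gcd(948, 109) = 1.
1 divides 13, so solutions exist.
Back-substitute for Bézout coefficients:
  1 = 10 - 3×3
  ... = 948×(33) + 109×(-287)
Scale by 13/1 = 13: (x₀, y₀) = (429, -3731).
General solution: x = 429 + 109t, y = -3731 - 948t for integer t.
x ≥ 0: smallest is 429 mod 109 = 102 (at t = -3), with y = -887.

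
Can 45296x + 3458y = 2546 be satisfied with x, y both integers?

yes

gcd(45296, 3458) = 38  (45296 = 13*3458 + 342, 3458 = 10*342 + 38, 342 = 9*38).
38 divides 2546, so integer solutions exist.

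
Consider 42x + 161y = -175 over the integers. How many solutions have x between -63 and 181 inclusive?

gcd(161, 42) = 7.
By Bézout, 42*(4) + 161*(-1) = 7.
Particular solution: (15, -5).
General solution: x = 15 + 23t, y = -5 - 6t for integer t.
-63 ≤ 15 + 23t ≤ 181 gives t ∈ [-3, 7], which is 11 values.

11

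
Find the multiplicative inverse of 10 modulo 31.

gcd(31, 10) = 1.
By Bézout, 10*(-3) + 31*(1) = 1.
So 10*-3 ≡ 1 (mod 31), and -3 mod 31 = 28.

28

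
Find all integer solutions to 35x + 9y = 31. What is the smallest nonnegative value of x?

5

gcd(35, 9) = 1.
1 divides 31, so solutions exist.
By Bézout, 35×(-1) + 9×(4) = 1.
Scale by 31/1 = 31: (x₀, y₀) = (-31, 124).
General solution: x = -31 + 9t, y = 124 - 35t for integer t.
x ≥ 0: smallest is -31 mod 9 = 5 (at t = 4), with y = -16.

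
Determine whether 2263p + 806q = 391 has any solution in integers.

no

gcd(2263, 806) = 31  (2263 = 2×806 + 651, 806 = 1×651 + 155, 651 = 4×155 + 31, 155 = 5×31).
31 does not divide 391 (remainder 19), so no integer solutions.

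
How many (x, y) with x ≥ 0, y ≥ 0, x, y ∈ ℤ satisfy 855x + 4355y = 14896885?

20

gcd(4355, 855) = 5  (4355 = 5*855 + 80, 855 = 10*80 + 55, 80 = 1*55 + 25, 55 = 2*25 + 5, 25 = 5*5).
Back-substituting, 855*(163) + 4355*(-32) = 5.
Scale by 2979377: one solution is (485638451, -95340064). Reduce x mod 871: (207, 3380).
General: x = 207 + 871t, y = 3380 - 171t.
x ≥ 0 ⇒ t ≥ 0; y ≥ 0 ⇒ t ≤ 19. So t ∈ [0, 19]: 20 solutions.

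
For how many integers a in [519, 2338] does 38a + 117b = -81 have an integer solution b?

gcd(117, 38):
  117 = 3*38 + 3
  38 = 12*3 + 2
  3 = 1*2 + 1
  2 = 2*1
so gcd(117, 38) = 1.
Back-substitute for Bézout coefficients:
  1 = 3 - 1*2
  ... = 38*(-40) + 117*(13)
Scale by -81: particular solution (3240, -1053); reduce a mod 117: (81, -27).
General solution: a = 81 + 117t, b = -27 - 38t for integer t.
519 ≤ 81 + 117t ≤ 2338 gives t ∈ [4, 19], which is 16 values.

16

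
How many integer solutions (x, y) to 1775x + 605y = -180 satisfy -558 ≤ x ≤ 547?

gcd(1775, 605) = 5  (1775 = 2*605 + 565, 605 = 1*565 + 40, 565 = 14*40 + 5, 40 = 8*5).
Back-substituting, 1775*(15) + 605*(-44) = 5.
Scale by -36: particular solution (-540, 1584); reduce x mod 121: (65, -191).
General solution: x = 65 + 121t, y = -191 - 355t for integer t.
-558 ≤ 65 + 121t ≤ 547 gives t ∈ [-5, 3], which is 9 values.

9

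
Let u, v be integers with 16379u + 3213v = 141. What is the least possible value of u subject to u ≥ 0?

gcd(16379, 3213):
  16379 = 5×3213 + 314
  3213 = 10×314 + 73
  314 = 4×73 + 22
  73 = 3×22 + 7
  22 = 3×7 + 1
  7 = 7×1
so gcd(16379, 3213) = 1.
1 divides 141, so solutions exist.
Back-substitute for Bézout coefficients:
  1 = 22 - 3×7
  ... = 16379×(440) + 3213×(-2243)
Scale by 141/1 = 141: (u₀, v₀) = (62040, -316263).
General solution: u = 62040 + 3213t, v = -316263 - 16379t for integer t.
u ≥ 0: smallest is 62040 mod 3213 = 993 (at t = -19), with v = -5062.

993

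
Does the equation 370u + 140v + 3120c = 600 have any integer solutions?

gcd(370, 140) = 10  (370 = 2×140 + 90, 140 = 1×90 + 50, 90 = 1×50 + 40, 50 = 1×40 + 10, 40 = 4×10).
gcd(10, 3120) = 10.
10 divides 600, so integer solutions exist.

yes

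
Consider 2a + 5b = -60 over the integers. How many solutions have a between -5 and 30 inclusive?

8

gcd(5, 2):
  5 = 2*2 + 1
  2 = 2*1
so gcd(5, 2) = 1.
Back-substitute for Bézout coefficients:
  1 = 5 - 2*2
  ... = 2*(-2) + 5*(1)
Scale by -60: particular solution (120, -60); reduce a mod 5: (0, -12).
General solution: a = 0 + 5t, b = -12 - 2t for integer t.
-5 ≤ 0 + 5t ≤ 30 gives t ∈ [-1, 6], which is 8 values.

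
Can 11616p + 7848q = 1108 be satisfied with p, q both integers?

no

gcd(11616, 7848) = 24  (11616 = 1·7848 + 3768, 7848 = 2·3768 + 312, 3768 = 12·312 + 24, 312 = 13·24).
24 does not divide 1108 (remainder 4), so no integer solutions.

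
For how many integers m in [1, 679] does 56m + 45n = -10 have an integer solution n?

15

gcd(56, 45):
  56 = 1×45 + 11
  45 = 4×11 + 1
  11 = 11×1
so gcd(56, 45) = 1.
Back-substitute for Bézout coefficients:
  1 = 45 - 4×11
  ... = 56×(-4) + 45×(5)
Scale by -10: particular solution (40, -50); reduce m mod 45: (40, -50).
General solution: m = 40 + 45t, n = -50 - 56t for integer t.
1 ≤ 40 + 45t ≤ 679 gives t ∈ [0, 14], which is 15 values.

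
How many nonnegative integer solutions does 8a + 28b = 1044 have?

gcd(28, 8) = 4.
By Bézout, 8·(-3) + 28·(1) = 4.
One solution: (1, 37).
General: a = 1 + 7t, b = 37 - 2t.
a ≥ 0 ⇒ t ≥ 0; b ≥ 0 ⇒ t ≤ 18. So t ∈ [0, 18]: 19 solutions.

19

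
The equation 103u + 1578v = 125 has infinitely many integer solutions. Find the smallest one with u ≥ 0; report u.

gcd(1578, 103) = 1  (1578 = 15×103 + 33, 103 = 3×33 + 4, 33 = 8×4 + 1, 4 = 4×1).
1 divides 125, so solutions exist.
Back-substituting, 103×(-383) + 1578×(25) = 1.
Scale by 125/1 = 125: (u₀, v₀) = (-47875, 3125).
General solution: u = -47875 + 1578t, v = 3125 - 103t for integer t.
u ≥ 0: smallest is -47875 mod 1578 = 1043 (at t = 31), with v = -68.

1043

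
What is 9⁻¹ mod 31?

7

gcd(31, 9) = 1  (31 = 3×9 + 4, 9 = 2×4 + 1, 4 = 4×1).
Back-substituting, 9×(7) + 31×(-2) = 1.
So 9×7 ≡ 1 (mod 31), and 7 mod 31 = 7.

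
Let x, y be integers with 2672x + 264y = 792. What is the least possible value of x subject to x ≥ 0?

0

gcd(2672, 264) = 8  (2672 = 10×264 + 32, 264 = 8×32 + 8, 32 = 4×8).
8 divides 792, so solutions exist.
Back-substituting, 2672×(-8) + 264×(81) = 8.
Scale by 792/8 = 99: (x₀, y₀) = (-792, 8019).
General solution: x = -792 + 33t, y = 8019 - 334t for integer t.
x ≥ 0: smallest is -792 mod 33 = 0 (at t = 24), with y = 3.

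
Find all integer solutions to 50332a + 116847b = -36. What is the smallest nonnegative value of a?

gcd(116847, 50332):
  116847 = 2*50332 + 16183
  50332 = 3*16183 + 1783
  16183 = 9*1783 + 136
  1783 = 13*136 + 15
  136 = 9*15 + 1
  15 = 15*1
so gcd(116847, 50332) = 1.
1 divides -36, so solutions exist.
Back-substitute for Bézout coefficients:
  1 = 136 - 9*15
  ... = 50332*(-7733) + 116847*(3331)
Scale by -36/1 = -36: (a₀, b₀) = (278388, -119916).
General solution: a = 278388 + 116847t, b = -119916 - 50332t for integer t.
a ≥ 0: smallest is 278388 mod 116847 = 44694 (at t = -2), with b = -19252.

44694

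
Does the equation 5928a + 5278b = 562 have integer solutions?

no

gcd(5928, 5278):
  5928 = 1*5278 + 650
  5278 = 8*650 + 78
  650 = 8*78 + 26
  78 = 3*26
so gcd(5928, 5278) = 26.
26 does not divide 562 (remainder 16), so no integer solutions.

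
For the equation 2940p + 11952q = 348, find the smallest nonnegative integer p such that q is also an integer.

gcd(11952, 2940) = 12.
12 divides 348, so solutions exist.
By Bézout, 2940·(-187) + 11952·(46) = 12.
Scale by 348/12 = 29: (p₀, q₀) = (-5423, 1334).
General solution: p = -5423 + 996t, q = 1334 - 245t for integer t.
p ≥ 0: smallest is -5423 mod 996 = 553 (at t = 6), with q = -136.

553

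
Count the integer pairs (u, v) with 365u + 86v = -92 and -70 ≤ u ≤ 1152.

14

gcd(365, 86):
  365 = 4·86 + 21
  86 = 4·21 + 2
  21 = 10·2 + 1
  2 = 2·1
so gcd(365, 86) = 1.
Back-substitute for Bézout coefficients:
  1 = 21 - 10·2
  ... = 365·(41) + 86·(-174)
Scale by -92: particular solution (-3772, 16008); reduce u mod 86: (12, -52).
General solution: u = 12 + 86t, v = -52 - 365t for integer t.
-70 ≤ 12 + 86t ≤ 1152 gives t ∈ [0, 13], which is 14 values.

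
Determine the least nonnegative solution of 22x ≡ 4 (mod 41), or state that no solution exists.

30

gcd(41, 22):
  41 = 1*22 + 19
  22 = 1*19 + 3
  19 = 6*3 + 1
  3 = 3*1
so gcd(41, 22) = 1.
1 divides 4, so solutions exist.
Back-substitute for Bézout coefficients:
  1 = 19 - 6*3
  ... = 22*(-13) + 41*(7)
So 22*(-13) ≡ 1 (mod 41); multiply by 4: x ≡ -52 (mod 41).
Smallest nonnegative: x = -52 mod 41 = 30.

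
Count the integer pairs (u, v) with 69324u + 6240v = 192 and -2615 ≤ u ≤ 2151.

gcd(69324, 6240) = 12  (69324 = 11×6240 + 684, 6240 = 9×684 + 84, 684 = 8×84 + 12, 84 = 7×12).
Back-substituting, 69324×(73) + 6240×(-811) = 12.
Scale by 16: particular solution (1168, -12976); reduce u mod 520: (128, -1422).
General solution: u = 128 + 520t, v = -1422 - 5777t for integer t.
-2615 ≤ 128 + 520t ≤ 2151 gives t ∈ [-5, 3], which is 9 values.

9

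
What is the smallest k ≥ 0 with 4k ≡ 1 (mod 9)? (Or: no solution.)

7

gcd(9, 4):
  9 = 2*4 + 1
  4 = 4*1
so gcd(9, 4) = 1.
1 divides 1, so solutions exist.
Back-substitute for Bézout coefficients:
  1 = 9 - 2*4
  ... = 4*(-2) + 9*(1)
So 4*(-2) ≡ 1 (mod 9); multiply by 1: k ≡ -2 (mod 9).
Smallest nonnegative: k = -2 mod 9 = 7.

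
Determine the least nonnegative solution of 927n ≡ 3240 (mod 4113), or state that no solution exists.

gcd(4113, 927) = 9  (4113 = 4·927 + 405, 927 = 2·405 + 117, 405 = 3·117 + 54, 117 = 2·54 + 9, 54 = 6·9).
9 divides 3240, so solutions exist.
Back-substituting, 927·(71) + 4113·(-16) = 9.
So 927·(71) ≡ 9 (mod 4113); multiply by 360: n ≡ 25560 (mod 457).
Smallest nonnegative: n = 25560 mod 457 = 425.

425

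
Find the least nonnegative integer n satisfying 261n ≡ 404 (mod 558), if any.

gcd(558, 261) = 9.
9 does not divide 404, so the congruence has no solution.

no solution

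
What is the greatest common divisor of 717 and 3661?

gcd(3661, 717):
  3661 = 5×717 + 76
  717 = 9×76 + 33
  76 = 2×33 + 10
  33 = 3×10 + 3
  10 = 3×3 + 1
  3 = 3×1
so gcd(3661, 717) = 1.

1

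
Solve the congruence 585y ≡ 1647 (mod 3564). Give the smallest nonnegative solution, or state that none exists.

15

gcd(3564, 585) = 9  (3564 = 6×585 + 54, 585 = 10×54 + 45, 54 = 1×45 + 9, 45 = 5×9).
9 divides 1647, so solutions exist.
Back-substituting, 585×(-67) + 3564×(11) = 9.
So 585×(-67) ≡ 9 (mod 3564); multiply by 183: y ≡ -12261 (mod 396).
Smallest nonnegative: y = -12261 mod 396 = 15.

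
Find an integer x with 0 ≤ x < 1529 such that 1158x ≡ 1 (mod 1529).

136

gcd(1529, 1158) = 1  (1529 = 1×1158 + 371, 1158 = 3×371 + 45, 371 = 8×45 + 11, 45 = 4×11 + 1, 11 = 11×1).
Back-substituting, 1158×(136) + 1529×(-103) = 1.
So 1158×136 ≡ 1 (mod 1529), and 136 mod 1529 = 136.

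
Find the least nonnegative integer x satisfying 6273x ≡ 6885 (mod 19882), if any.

gcd(19882, 6273):
  19882 = 3*6273 + 1063
  6273 = 5*1063 + 958
  1063 = 1*958 + 105
  958 = 9*105 + 13
  105 = 8*13 + 1
  13 = 13*1
so gcd(19882, 6273) = 1.
1 divides 6885, so solutions exist.
Back-substitute for Bézout coefficients:
  1 = 105 - 8*13
  ... = 6273*(-1515) + 19882*(478)
So 6273*(-1515) ≡ 1 (mod 19882); multiply by 6885: x ≡ -10430775 (mod 19882).
Smallest nonnegative: x = -10430775 mod 19882 = 7275.

7275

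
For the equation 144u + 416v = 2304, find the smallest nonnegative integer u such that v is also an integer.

gcd(416, 144):
  416 = 2*144 + 128
  144 = 1*128 + 16
  128 = 8*16
so gcd(416, 144) = 16.
16 divides 2304, so solutions exist.
Back-substitute for Bézout coefficients:
  16 = 144 - 1*128
  ... = 144*(3) + 416*(-1)
Scale by 2304/16 = 144: (u₀, v₀) = (432, -144).
General solution: u = 432 + 26t, v = -144 - 9t for integer t.
u ≥ 0: smallest is 432 mod 26 = 16 (at t = -16), with v = 0.

16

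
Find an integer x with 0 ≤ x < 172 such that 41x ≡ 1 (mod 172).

gcd(172, 41) = 1  (172 = 4·41 + 8, 41 = 5·8 + 1, 8 = 8·1).
Back-substituting, 41·(21) + 172·(-5) = 1.
So 41·21 ≡ 1 (mod 172), and 21 mod 172 = 21.

21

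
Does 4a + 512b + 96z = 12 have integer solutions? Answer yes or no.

gcd(512, 4) = 4  (512 = 128·4).
gcd(4, 96) = 4.
4 divides 12, so integer solutions exist.

yes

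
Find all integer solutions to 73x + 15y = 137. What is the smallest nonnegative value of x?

14

gcd(73, 15) = 1  (73 = 4·15 + 13, 15 = 1·13 + 2, 13 = 6·2 + 1, 2 = 2·1).
1 divides 137, so solutions exist.
Back-substituting, 73·(7) + 15·(-34) = 1.
Scale by 137/1 = 137: (x₀, y₀) = (959, -4658).
General solution: x = 959 + 15t, y = -4658 - 73t for integer t.
x ≥ 0: smallest is 959 mod 15 = 14 (at t = -63), with y = -59.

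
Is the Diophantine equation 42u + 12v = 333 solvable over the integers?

gcd(42, 12) = 6.
6 does not divide 333 (remainder 3), so no integer solutions.

no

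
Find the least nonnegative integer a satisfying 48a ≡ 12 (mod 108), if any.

gcd(108, 48):
  108 = 2×48 + 12
  48 = 4×12
so gcd(108, 48) = 12.
12 divides 12, so solutions exist.
Back-substitute for Bézout coefficients:
  12 = 108 - 2×48
  ... = 48×(-2) + 108×(1)
So 48×(-2) ≡ 12 (mod 108); multiply by 1: a ≡ -2 (mod 9).
Smallest nonnegative: a = -2 mod 9 = 7.

7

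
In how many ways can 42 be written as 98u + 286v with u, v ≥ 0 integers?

gcd(286, 98) = 2  (286 = 2·98 + 90, 98 = 1·90 + 8, 90 = 11·8 + 2, 8 = 4·2).
Back-substituting, 98·(-35) + 286·(12) = 2.
Scale by 21: one solution is (-735, 252). Reduce u mod 143: (123, -42).
General: u = 123 + 143t, v = -42 - 49t.
u ≥ 0 ⇒ t ≥ 0; v ≥ 0 ⇒ t ≤ -1. So t ∈ [0, -1]: 0 solutions.

0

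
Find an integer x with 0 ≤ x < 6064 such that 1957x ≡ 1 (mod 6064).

gcd(6064, 1957):
  6064 = 3·1957 + 193
  1957 = 10·193 + 27
  193 = 7·27 + 4
  27 = 6·4 + 3
  4 = 1·3 + 1
  3 = 3·1
so gcd(6064, 1957) = 1.
Back-substitute for Bézout coefficients:
  1 = 4 - 1·3
  ... = 1957·(-1571) + 6064·(507)
So 1957·-1571 ≡ 1 (mod 6064), and -1571 mod 6064 = 4493.

4493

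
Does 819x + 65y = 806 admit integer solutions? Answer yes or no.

yes

gcd(819, 65) = 13.
13 divides 806, so integer solutions exist.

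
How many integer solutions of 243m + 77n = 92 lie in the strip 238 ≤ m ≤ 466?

3

gcd(243, 77) = 1  (243 = 3*77 + 12, 77 = 6*12 + 5, 12 = 2*5 + 2, 5 = 2*2 + 1, 2 = 2*1).
Back-substituting, 243*(-32) + 77*(101) = 1.
Scale by 92: particular solution (-2944, 9292); reduce m mod 77: (59, -185).
General solution: m = 59 + 77t, n = -185 - 243t for integer t.
238 ≤ 59 + 77t ≤ 466 gives t ∈ [3, 5], which is 3 values.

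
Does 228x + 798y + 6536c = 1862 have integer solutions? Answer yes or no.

gcd(798, 228):
  798 = 3·228 + 114
  228 = 2·114
so gcd(798, 228) = 114.
gcd(114, 6536) = 38.
38 divides 1862, so integer solutions exist.

yes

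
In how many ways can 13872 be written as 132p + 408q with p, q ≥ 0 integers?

4

gcd(408, 132) = 12  (408 = 3·132 + 12, 132 = 11·12).
Back-substituting, 132·(-3) + 408·(1) = 12.
Scale by 1156: one solution is (-3468, 1156). Reduce p mod 34: (0, 34).
General: p = 0 + 34t, q = 34 - 11t.
p ≥ 0 ⇒ t ≥ 0; q ≥ 0 ⇒ t ≤ 3. So t ∈ [0, 3]: 4 solutions.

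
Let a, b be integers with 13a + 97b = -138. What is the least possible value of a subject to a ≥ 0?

gcd(97, 13):
  97 = 7×13 + 6
  13 = 2×6 + 1
  6 = 6×1
so gcd(97, 13) = 1.
1 divides -138, so solutions exist.
Back-substitute for Bézout coefficients:
  1 = 13 - 2×6
  ... = 13×(15) + 97×(-2)
Scale by -138/1 = -138: (a₀, b₀) = (-2070, 276).
General solution: a = -2070 + 97t, b = 276 - 13t for integer t.
a ≥ 0: smallest is -2070 mod 97 = 64 (at t = 22), with b = -10.

64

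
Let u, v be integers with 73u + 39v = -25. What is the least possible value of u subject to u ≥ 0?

gcd(73, 39) = 1.
1 divides -25, so solutions exist.
By Bézout, 73×(-8) + 39×(15) = 1.
Scale by -25/1 = -25: (u₀, v₀) = (200, -375).
General solution: u = 200 + 39t, v = -375 - 73t for integer t.
u ≥ 0: smallest is 200 mod 39 = 5 (at t = -5), with v = -10.

5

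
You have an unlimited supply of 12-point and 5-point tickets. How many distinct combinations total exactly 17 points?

1

Need nonnegative integers with 12j + 5k = 17.
gcd(12, 5) = 1, and 12·(-2) + 5·(5) = 1.
So (j₀, k₀) = (-34, 85); general j = -34 + 5t, k = 85 - 12t.
j ≥ 0 ⇒ t ≥ 7; k ≥ 0 ⇒ t ≤ 7. That's 1 value of t.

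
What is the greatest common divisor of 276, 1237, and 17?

gcd(1237, 276):
  1237 = 4·276 + 133
  276 = 2·133 + 10
  133 = 13·10 + 3
  10 = 3·3 + 1
  3 = 3·1
so gcd(1237, 276) = 1.
gcd(1, 17) = 1.

1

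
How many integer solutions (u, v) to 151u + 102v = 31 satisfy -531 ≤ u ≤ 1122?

gcd(151, 102) = 1  (151 = 1*102 + 49, 102 = 2*49 + 4, 49 = 12*4 + 1, 4 = 4*1).
Back-substituting, 151*(25) + 102*(-37) = 1.
Scale by 31: particular solution (775, -1147); reduce u mod 102: (61, -90).
General solution: u = 61 + 102t, v = -90 - 151t for integer t.
-531 ≤ 61 + 102t ≤ 1122 gives t ∈ [-5, 10], which is 16 values.

16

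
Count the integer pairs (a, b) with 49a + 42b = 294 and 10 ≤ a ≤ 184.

29

gcd(49, 42):
  49 = 1·42 + 7
  42 = 6·7
so gcd(49, 42) = 7.
Back-substitute for Bézout coefficients:
  7 = 49 - 1·42
  ... = 49·(1) + 42·(-1)
Scale by 42: particular solution (42, -42); reduce a mod 6: (0, 7).
General solution: a = 0 + 6t, b = 7 - 7t for integer t.
10 ≤ 0 + 6t ≤ 184 gives t ∈ [2, 30], which is 29 values.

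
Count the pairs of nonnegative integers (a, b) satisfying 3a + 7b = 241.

gcd(7, 3):
  7 = 2·3 + 1
  3 = 3·1
so gcd(7, 3) = 1.
Back-substitute for Bézout coefficients:
  1 = 7 - 2·3
  ... = 3·(-2) + 7·(1)
Scale by 241: one solution is (-482, 241). Reduce a mod 7: (1, 34).
General: a = 1 + 7t, b = 34 - 3t.
a ≥ 0 ⇒ t ≥ 0; b ≥ 0 ⇒ t ≤ 11. So t ∈ [0, 11]: 12 solutions.

12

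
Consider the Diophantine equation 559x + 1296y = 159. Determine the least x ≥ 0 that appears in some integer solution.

1185

gcd(1296, 559) = 1.
1 divides 159, so solutions exist.
By Bézout, 559×(415) + 1296×(-179) = 1.
Scale by 159/1 = 159: (x₀, y₀) = (65985, -28461).
General solution: x = 65985 + 1296t, y = -28461 - 559t for integer t.
x ≥ 0: smallest is 65985 mod 1296 = 1185 (at t = -50), with y = -511.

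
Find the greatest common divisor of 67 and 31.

1

gcd(67, 31):
  67 = 2*31 + 5
  31 = 6*5 + 1
  5 = 5*1
so gcd(67, 31) = 1.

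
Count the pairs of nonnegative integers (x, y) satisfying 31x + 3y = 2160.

gcd(31, 3) = 1  (31 = 10*3 + 1, 3 = 3*1).
Back-substituting, 31*(1) + 3*(-10) = 1.
Scale by 2160: one solution is (2160, -21600). Reduce x mod 3: (0, 720).
General: x = 0 + 3t, y = 720 - 31t.
x ≥ 0 ⇒ t ≥ 0; y ≥ 0 ⇒ t ≤ 23. So t ∈ [0, 23]: 24 solutions.

24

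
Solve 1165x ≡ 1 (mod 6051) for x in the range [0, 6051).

gcd(6051, 1165) = 1.
By Bézout, 1165×(-1901) + 6051×(366) = 1.
So 1165×-1901 ≡ 1 (mod 6051), and -1901 mod 6051 = 4150.

4150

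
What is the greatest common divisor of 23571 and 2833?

1

gcd(23571, 2833) = 1  (23571 = 8×2833 + 907, 2833 = 3×907 + 112, 907 = 8×112 + 11, 112 = 10×11 + 2, 11 = 5×2 + 1, 2 = 2×1).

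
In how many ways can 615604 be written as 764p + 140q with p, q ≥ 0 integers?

23

gcd(764, 140):
  764 = 5*140 + 64
  140 = 2*64 + 12
  64 = 5*12 + 4
  12 = 3*4
so gcd(764, 140) = 4.
Back-substitute for Bézout coefficients:
  4 = 64 - 5*12
  ... = 764*(11) + 140*(-60)
Scale by 153901: one solution is (1692911, -9234060). Reduce p mod 35: (31, 4228).
General: p = 31 + 35t, q = 4228 - 191t.
p ≥ 0 ⇒ t ≥ 0; q ≥ 0 ⇒ t ≤ 22. So t ∈ [0, 22]: 23 solutions.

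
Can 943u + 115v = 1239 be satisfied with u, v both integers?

no

gcd(943, 115) = 23.
23 does not divide 1239 (remainder 20), so no integer solutions.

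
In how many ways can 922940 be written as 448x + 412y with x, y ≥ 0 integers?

20

gcd(448, 412):
  448 = 1·412 + 36
  412 = 11·36 + 16
  36 = 2·16 + 4
  16 = 4·4
so gcd(448, 412) = 4.
Back-substitute for Bézout coefficients:
  4 = 36 - 2·16
  ... = 448·(23) + 412·(-25)
Scale by 230735: one solution is (5306905, -5768375). Reduce x mod 103: (36, 2201).
General: x = 36 + 103t, y = 2201 - 112t.
x ≥ 0 ⇒ t ≥ 0; y ≥ 0 ⇒ t ≤ 19. So t ∈ [0, 19]: 20 solutions.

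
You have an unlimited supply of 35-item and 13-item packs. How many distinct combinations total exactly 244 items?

1

Need nonnegative integers with 35j + 13k = 244.
gcd(35, 13) = 1, and 35·(3) + 13·(-8) = 1.
So (j₀, k₀) = (732, -1952); general j = 732 + 13t, k = -1952 - 35t.
j ≥ 0 ⇒ t ≥ -56; k ≥ 0 ⇒ t ≤ -56. That's 1 value of t.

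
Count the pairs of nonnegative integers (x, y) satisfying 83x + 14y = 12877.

gcd(83, 14) = 1  (83 = 5×14 + 13, 14 = 1×13 + 1, 13 = 13×1).
Back-substituting, 83×(-1) + 14×(6) = 1.
Scale by 12877: one solution is (-12877, 77262). Reduce x mod 14: (3, 902).
General: x = 3 + 14t, y = 902 - 83t.
x ≥ 0 ⇒ t ≥ 0; y ≥ 0 ⇒ t ≤ 10. So t ∈ [0, 10]: 11 solutions.

11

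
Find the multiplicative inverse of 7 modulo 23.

10

gcd(23, 7) = 1  (23 = 3·7 + 2, 7 = 3·2 + 1, 2 = 2·1).
Back-substituting, 7·(10) + 23·(-3) = 1.
So 7·10 ≡ 1 (mod 23), and 10 mod 23 = 10.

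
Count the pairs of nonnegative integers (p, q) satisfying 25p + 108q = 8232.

gcd(108, 25):
  108 = 4*25 + 8
  25 = 3*8 + 1
  8 = 8*1
so gcd(108, 25) = 1.
Back-substitute for Bézout coefficients:
  1 = 25 - 3*8
  ... = 25*(13) + 108*(-3)
Scale by 8232: one solution is (107016, -24696). Reduce p mod 108: (96, 54).
General: p = 96 + 108t, q = 54 - 25t.
p ≥ 0 ⇒ t ≥ 0; q ≥ 0 ⇒ t ≤ 2. So t ∈ [0, 2]: 3 solutions.

3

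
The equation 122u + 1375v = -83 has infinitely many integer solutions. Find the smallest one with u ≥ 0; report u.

236

gcd(1375, 122):
  1375 = 11·122 + 33
  122 = 3·33 + 23
  33 = 1·23 + 10
  23 = 2·10 + 3
  10 = 3·3 + 1
  3 = 3·1
so gcd(1375, 122) = 1.
1 divides -83, so solutions exist.
Back-substitute for Bézout coefficients:
  1 = 10 - 3·3
  ... = 122·(-417) + 1375·(37)
Scale by -83/1 = -83: (u₀, v₀) = (34611, -3071).
General solution: u = 34611 + 1375t, v = -3071 - 122t for integer t.
u ≥ 0: smallest is 34611 mod 1375 = 236 (at t = -25), with v = -21.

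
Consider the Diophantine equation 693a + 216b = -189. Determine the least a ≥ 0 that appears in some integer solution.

15

gcd(693, 216):
  693 = 3*216 + 45
  216 = 4*45 + 36
  45 = 1*36 + 9
  36 = 4*9
so gcd(693, 216) = 9.
9 divides -189, so solutions exist.
Back-substitute for Bézout coefficients:
  9 = 45 - 1*36
  ... = 693*(5) + 216*(-16)
Scale by -189/9 = -21: (a₀, b₀) = (-105, 336).
General solution: a = -105 + 24t, b = 336 - 77t for integer t.
a ≥ 0: smallest is -105 mod 24 = 15 (at t = 5), with b = -49.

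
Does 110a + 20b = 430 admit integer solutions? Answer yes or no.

gcd(110, 20):
  110 = 5×20 + 10
  20 = 2×10
so gcd(110, 20) = 10.
10 divides 430, so integer solutions exist.

yes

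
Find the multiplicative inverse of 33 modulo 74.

gcd(74, 33) = 1.
By Bézout, 33·(9) + 74·(-4) = 1.
So 33·9 ≡ 1 (mod 74), and 9 mod 74 = 9.

9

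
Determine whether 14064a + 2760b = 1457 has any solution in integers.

no

gcd(14064, 2760):
  14064 = 5·2760 + 264
  2760 = 10·264 + 120
  264 = 2·120 + 24
  120 = 5·24
so gcd(14064, 2760) = 24.
24 does not divide 1457 (remainder 17), so no integer solutions.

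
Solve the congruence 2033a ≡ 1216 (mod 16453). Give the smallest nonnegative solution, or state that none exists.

15531

gcd(16453, 2033) = 1  (16453 = 8*2033 + 189, 2033 = 10*189 + 143, 189 = 1*143 + 46, 143 = 3*46 + 5, 46 = 9*5 + 1, 5 = 5*1).
1 divides 1216, so solutions exist.
Back-substituting, 2033*(-3221) + 16453*(398) = 1.
So 2033*(-3221) ≡ 1 (mod 16453); multiply by 1216: a ≡ -3916736 (mod 16453).
Smallest nonnegative: a = -3916736 mod 16453 = 15531.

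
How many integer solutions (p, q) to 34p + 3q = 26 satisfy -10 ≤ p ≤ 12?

8

gcd(34, 3):
  34 = 11*3 + 1
  3 = 3*1
so gcd(34, 3) = 1.
Back-substitute for Bézout coefficients:
  1 = 34 - 11*3
  ... = 34*(1) + 3*(-11)
Scale by 26: particular solution (26, -286); reduce p mod 3: (2, -14).
General solution: p = 2 + 3t, q = -14 - 34t for integer t.
-10 ≤ 2 + 3t ≤ 12 gives t ∈ [-4, 3], which is 8 values.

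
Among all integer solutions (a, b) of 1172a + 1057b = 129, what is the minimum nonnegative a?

gcd(1172, 1057):
  1172 = 1×1057 + 115
  1057 = 9×115 + 22
  115 = 5×22 + 5
  22 = 4×5 + 2
  5 = 2×2 + 1
  2 = 2×1
so gcd(1172, 1057) = 1.
1 divides 129, so solutions exist.
Back-substitute for Bézout coefficients:
  1 = 5 - 2×2
  ... = 1172×(432) + 1057×(-479)
Scale by 129/1 = 129: (a₀, b₀) = (55728, -61791).
General solution: a = 55728 + 1057t, b = -61791 - 1172t for integer t.
a ≥ 0: smallest is 55728 mod 1057 = 764 (at t = -52), with b = -847.

764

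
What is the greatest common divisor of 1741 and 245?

1

gcd(1741, 245) = 1  (1741 = 7×245 + 26, 245 = 9×26 + 11, 26 = 2×11 + 4, 11 = 2×4 + 3, 4 = 1×3 + 1, 3 = 3×1).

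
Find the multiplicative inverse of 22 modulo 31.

24

gcd(31, 22) = 1.
By Bézout, 22×(-7) + 31×(5) = 1.
So 22×-7 ≡ 1 (mod 31), and -7 mod 31 = 24.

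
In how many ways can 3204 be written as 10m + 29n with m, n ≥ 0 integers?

gcd(29, 10) = 1.
By Bézout, 10×(3) + 29×(-1) = 1.
One solution: (13, 106).
General: m = 13 + 29t, n = 106 - 10t.
m ≥ 0 ⇒ t ≥ 0; n ≥ 0 ⇒ t ≤ 10. So t ∈ [0, 10]: 11 solutions.

11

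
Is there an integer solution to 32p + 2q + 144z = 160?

yes

gcd(32, 2) = 2.
gcd(2, 144) = 2.
2 divides 160, so integer solutions exist.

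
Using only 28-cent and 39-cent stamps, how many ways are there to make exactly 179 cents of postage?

Need nonnegative integers with 28j + 39k = 179.
gcd(28, 39) = 1, and 28·(7) + 39·(-5) = 1.
So (j₀, k₀) = (1253, -895); general j = 1253 + 39t, k = -895 - 28t.
j ≥ 0 ⇒ t ≥ -32; k ≥ 0 ⇒ t ≤ -32. That's 1 value of t.

1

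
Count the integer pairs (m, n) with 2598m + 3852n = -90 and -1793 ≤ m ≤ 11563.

21

gcd(3852, 2598):
  3852 = 1·2598 + 1254
  2598 = 2·1254 + 90
  1254 = 13·90 + 84
  90 = 1·84 + 6
  84 = 14·6
so gcd(3852, 2598) = 6.
Back-substitute for Bézout coefficients:
  6 = 90 - 1·84
  ... = 2598·(43) + 3852·(-29)
Scale by -15: particular solution (-645, 435); reduce m mod 642: (639, -431).
General solution: m = 639 + 642t, n = -431 - 433t for integer t.
-1793 ≤ 639 + 642t ≤ 11563 gives t ∈ [-3, 17], which is 21 values.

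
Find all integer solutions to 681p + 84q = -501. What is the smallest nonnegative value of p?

19

gcd(681, 84) = 3  (681 = 8·84 + 9, 84 = 9·9 + 3, 9 = 3·3).
3 divides -501, so solutions exist.
Back-substituting, 681·(-9) + 84·(73) = 3.
Scale by -501/3 = -167: (p₀, q₀) = (1503, -12191).
General solution: p = 1503 + 28t, q = -12191 - 227t for integer t.
p ≥ 0: smallest is 1503 mod 28 = 19 (at t = -53), with q = -160.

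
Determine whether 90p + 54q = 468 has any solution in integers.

gcd(90, 54) = 18  (90 = 1·54 + 36, 54 = 1·36 + 18, 36 = 2·18).
18 divides 468, so integer solutions exist.

yes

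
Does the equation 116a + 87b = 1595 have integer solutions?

yes

gcd(116, 87) = 29  (116 = 1*87 + 29, 87 = 3*29).
29 divides 1595, so integer solutions exist.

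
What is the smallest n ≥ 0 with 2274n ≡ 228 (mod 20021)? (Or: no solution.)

gcd(20021, 2274) = 1.
1 divides 228, so solutions exist.
By Bézout, 2274*(-4904) + 20021*(557) = 1.
So 2274*(-4904) ≡ 1 (mod 20021); multiply by 228: n ≡ -1118112 (mod 20021).
Smallest nonnegative: n = -1118112 mod 20021 = 3064.

3064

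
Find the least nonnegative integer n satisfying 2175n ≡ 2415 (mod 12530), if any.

2317

gcd(12530, 2175) = 5.
5 divides 2415, so solutions exist.
By Bézout, 2175*(-265) + 12530*(46) = 5.
So 2175*(-265) ≡ 5 (mod 12530); multiply by 483: n ≡ -127995 (mod 2506).
Smallest nonnegative: n = -127995 mod 2506 = 2317.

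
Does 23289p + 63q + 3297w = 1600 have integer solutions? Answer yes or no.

no

gcd(23289, 63) = 21  (23289 = 369·63 + 42, 63 = 1·42 + 21, 42 = 2·21).
gcd(21, 3297) = 21.
21 does not divide 1600 (remainder 4), so no integer solutions.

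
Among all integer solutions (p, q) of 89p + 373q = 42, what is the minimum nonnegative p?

34

gcd(373, 89) = 1.
1 divides 42, so solutions exist.
By Bézout, 89·(-88) + 373·(21) = 1.
Scale by 42/1 = 42: (p₀, q₀) = (-3696, 882).
General solution: p = -3696 + 373t, q = 882 - 89t for integer t.
p ≥ 0: smallest is -3696 mod 373 = 34 (at t = 10), with q = -8.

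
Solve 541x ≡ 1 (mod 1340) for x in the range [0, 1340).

gcd(1340, 541):
  1340 = 2·541 + 258
  541 = 2·258 + 25
  258 = 10·25 + 8
  25 = 3·8 + 1
  8 = 8·1
so gcd(1340, 541) = 1.
Back-substitute for Bézout coefficients:
  1 = 25 - 3·8
  ... = 541·(161) + 1340·(-65)
So 541·161 ≡ 1 (mod 1340), and 161 mod 1340 = 161.

161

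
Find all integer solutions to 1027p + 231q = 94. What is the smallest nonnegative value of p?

gcd(1027, 231) = 1  (1027 = 4×231 + 103, 231 = 2×103 + 25, 103 = 4×25 + 3, 25 = 8×3 + 1, 3 = 3×1).
1 divides 94, so solutions exist.
Back-substituting, 1027×(-74) + 231×(329) = 1.
Scale by 94/1 = 94: (p₀, q₀) = (-6956, 30926).
General solution: p = -6956 + 231t, q = 30926 - 1027t for integer t.
p ≥ 0: smallest is -6956 mod 231 = 205 (at t = 31), with q = -911.

205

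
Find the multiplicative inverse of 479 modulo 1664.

gcd(1664, 479) = 1.
By Bézout, 479*(799) + 1664*(-230) = 1.
So 479*799 ≡ 1 (mod 1664), and 799 mod 1664 = 799.

799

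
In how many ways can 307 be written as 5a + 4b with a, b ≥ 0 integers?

15

gcd(5, 4) = 1  (5 = 1×4 + 1, 4 = 4×1).
Back-substituting, 5×(1) + 4×(-1) = 1.
Scale by 307: one solution is (307, -307). Reduce a mod 4: (3, 73).
General: a = 3 + 4t, b = 73 - 5t.
a ≥ 0 ⇒ t ≥ 0; b ≥ 0 ⇒ t ≤ 14. So t ∈ [0, 14]: 15 solutions.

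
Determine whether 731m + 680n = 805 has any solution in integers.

no

gcd(731, 680):
  731 = 1*680 + 51
  680 = 13*51 + 17
  51 = 3*17
so gcd(731, 680) = 17.
17 does not divide 805 (remainder 6), so no integer solutions.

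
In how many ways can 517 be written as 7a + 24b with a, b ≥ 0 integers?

gcd(24, 7):
  24 = 3*7 + 3
  7 = 2*3 + 1
  3 = 3*1
so gcd(24, 7) = 1.
Back-substitute for Bézout coefficients:
  1 = 7 - 2*3
  ... = 7*(7) + 24*(-2)
Scale by 517: one solution is (3619, -1034). Reduce a mod 24: (19, 16).
General: a = 19 + 24t, b = 16 - 7t.
a ≥ 0 ⇒ t ≥ 0; b ≥ 0 ⇒ t ≤ 2. So t ∈ [0, 2]: 3 solutions.

3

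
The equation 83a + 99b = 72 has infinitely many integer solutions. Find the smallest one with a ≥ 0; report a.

45

gcd(99, 83) = 1.
1 divides 72, so solutions exist.
By Bézout, 83·(-31) + 99·(26) = 1.
Scale by 72/1 = 72: (a₀, b₀) = (-2232, 1872).
General solution: a = -2232 + 99t, b = 1872 - 83t for integer t.
a ≥ 0: smallest is -2232 mod 99 = 45 (at t = 23), with b = -37.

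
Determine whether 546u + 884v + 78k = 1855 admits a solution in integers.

gcd(884, 546) = 26  (884 = 1×546 + 338, 546 = 1×338 + 208, 338 = 1×208 + 130, 208 = 1×130 + 78, 130 = 1×78 + 52, 78 = 1×52 + 26, 52 = 2×26).
gcd(26, 78) = 26.
26 does not divide 1855 (remainder 9), so no integer solutions.

no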